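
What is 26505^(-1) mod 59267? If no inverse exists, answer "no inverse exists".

49757

Run Euclid on (59267, 26505):
59267 = 2*26505 + 6257
26505 = 4*6257 + 1477
6257 = 4*1477 + 349
1477 = 4*349 + 81
349 = 4*81 + 25
81 = 3*25 + 6
25 = 4*6 + 1
6 = 6*1 + 0
gcd = 1, so the inverse exists. Back-substitute:
1 = 25 − 4·6
1 = −4·81 + 13·25
1 = 13·349 − 56·81
1 = −56·1477 + 237·349
1 = 237·6257 − 1004·1477
1 = −1004·26505 + 4253·6257
1 = 4253·59267 − 9510·26505
So 26505·(-9510) ≡ 1 (mod 59267), and -9510 ≡ 49757 (mod 59267).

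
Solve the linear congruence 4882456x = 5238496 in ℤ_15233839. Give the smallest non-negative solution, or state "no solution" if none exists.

First find gcd(4882456, 15233839):
15233839 = 3*4882456 + 586471
4882456 = 8*586471 + 190688
586471 = 3*190688 + 14407
190688 = 13*14407 + 3397
14407 = 4*3397 + 819
3397 = 4*819 + 121
819 = 6*121 + 93
121 = 1*93 + 28
93 = 3*28 + 9
28 = 3*9 + 1
9 = 9*1 + 0
gcd = 1, so a unique solution mod 15233839 exists.
Back-substitute for the Bézout coefficients:
1 = 28 − 3·9
1 = −3·93 + 10·28
1 = 10·121 − 13·93
1 = −13·819 + 88·121
1 = 88·3397 − 365·819
1 = −365·14407 + 1548·3397
1 = 1548·190688 − 20489·14407
1 = −20489·586471 + 63015·190688
1 = 63015·4882456 − 524609·586471
1 = −524609·15233839 + 1636842·4882456
So 4882456·(1636842) ≡ 1 (mod 15233839), giving 4882456⁻¹ ≡ 1636842.
x ≡ 4882456⁻¹·5238496 ≡ 1636842·5238496 ≡ 10714736 (mod 15233839).

10714736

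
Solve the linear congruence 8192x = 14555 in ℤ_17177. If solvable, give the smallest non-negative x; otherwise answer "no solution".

9624

First find gcd(8192, 17177):
17177 = 2*8192 + 793
8192 = 10*793 + 262
793 = 3*262 + 7
262 = 37*7 + 3
7 = 2*3 + 1
3 = 3*1 + 0
gcd = 1, so a unique solution mod 17177 exists.
Back-substitute for the Bézout coefficients:
1 = 7 − 2·3
1 = −2·262 + 75·7
1 = 75·793 − 227·262
1 = −227·8192 + 2345·793
1 = 2345·17177 − 4917·8192
So 8192·(-4917) ≡ 1 (mod 17177), giving 8192⁻¹ ≡ 12260.
x ≡ 8192⁻¹·14555 ≡ 12260·14555 ≡ 9624 (mod 17177).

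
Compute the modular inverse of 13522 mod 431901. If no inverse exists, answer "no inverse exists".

Extended Euclidean algorithm:
431901 = 31·13522 + 12719
13522 = 1·12719 + 803
12719 = 15·803 + 674
803 = 1·674 + 129
674 = 5·129 + 29
129 = 4·29 + 13
29 = 2·13 + 3
13 = 4·3 + 1
3 = 3·1 + 0
The gcd is 1. Working backward:
1 = 13 − 4·3
1 = −4·29 + 9·13
1 = 9·129 − 40·29
1 = −40·674 + 209·129
1 = 209·803 − 249·674
1 = −249·12719 + 3944·803
1 = 3944·13522 − 4193·12719
1 = −4193·431901 + 133927·13522
So 13522·133927 ≡ 1 (mod 431901).

133927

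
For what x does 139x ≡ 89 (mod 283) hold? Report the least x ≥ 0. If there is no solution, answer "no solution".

First find gcd(139, 283):
283 = 2·139 + 5
139 = 27·5 + 4
5 = 1·4 + 1
4 = 4·1 + 0
gcd = 1, so a unique solution mod 283 exists.
Back-substitute for the Bézout coefficients:
1 = 5 − 4
1 = −139 + 28·5
1 = 28·283 − 57·139
So 139·(-57) ≡ 1 (mod 283), giving 139⁻¹ ≡ 226.
x ≡ 139⁻¹·89 ≡ 226·89 ≡ 21 (mod 283).

21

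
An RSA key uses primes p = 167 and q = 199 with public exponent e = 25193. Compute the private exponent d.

φ(n) = (p−1)(q−1) = 166·198 = 32868.
Need d with 25193·d ≡ 1 (mod 32868). Apply the extended Euclidean algorithm:
32868 = 1×25193 + 7675
25193 = 3×7675 + 2168
7675 = 3×2168 + 1171
2168 = 1×1171 + 997
1171 = 1×997 + 174
997 = 5×174 + 127
174 = 1×127 + 47
127 = 2×47 + 33
47 = 1×33 + 14
33 = 2×14 + 5
14 = 2×5 + 4
5 = 1×4 + 1
4 = 4×1 + 0
Back-substitute:
1 = 5 − 4
1 = −14 + 3·5
1 = 3·33 − 7·14
1 = −7·47 + 10·33
1 = 10·127 − 27·47
1 = −27·174 + 37·127
1 = 37·997 − 212·174
1 = −212·1171 + 249·997
1 = 249·2168 − 461·1171
1 = −461·7675 + 1632·2168
1 = 1632·25193 − 5357·7675
1 = −5357·32868 + 6989·25193
So 25193·6989 ≡ 1 (mod 32868), hence d = 6989.

6989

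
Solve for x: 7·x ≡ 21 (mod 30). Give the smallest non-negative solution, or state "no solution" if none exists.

3

First find gcd(7, 30):
30 = 4·7 + 2
7 = 3·2 + 1
2 = 2·1 + 0
gcd = 1, so a unique solution mod 30 exists.
Back-substitute for the Bézout coefficients:
1 = 7 − 3·2
1 = −3·30 + 13·7
So 7·(13) ≡ 1 (mod 30), giving 7⁻¹ ≡ 13.
x ≡ 7⁻¹·21 ≡ 13·21 ≡ 3 (mod 30).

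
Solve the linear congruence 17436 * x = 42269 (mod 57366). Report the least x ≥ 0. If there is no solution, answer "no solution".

no solution

gcd(17436, 57366):
57366 = 3*17436 + 5058
17436 = 3*5058 + 2262
5058 = 2*2262 + 534
2262 = 4*534 + 126
534 = 4*126 + 30
126 = 4*30 + 6
30 = 5*6 + 0
gcd = 6, but 6 ∤ 42269, so the congruence has no solution.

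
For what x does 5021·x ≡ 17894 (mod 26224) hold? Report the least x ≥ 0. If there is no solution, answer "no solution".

18926

First find gcd(5021, 26224):
26224 = 5×5021 + 1119
5021 = 4×1119 + 545
1119 = 2×545 + 29
545 = 18×29 + 23
29 = 1×23 + 6
23 = 3×6 + 5
6 = 1×5 + 1
5 = 5×1 + 0
gcd = 1, so a unique solution mod 26224 exists.
Back-substitute for the Bézout coefficients:
1 = 6 − 5
1 = −23 + 4·6
1 = 4·29 − 5·23
1 = −5·545 + 94·29
1 = 94·1119 − 193·545
1 = −193·5021 + 866·1119
1 = 866·26224 − 4523·5021
So 5021·(-4523) ≡ 1 (mod 26224), giving 5021⁻¹ ≡ 21701.
x ≡ 5021⁻¹·17894 ≡ 21701·17894 ≡ 18926 (mod 26224).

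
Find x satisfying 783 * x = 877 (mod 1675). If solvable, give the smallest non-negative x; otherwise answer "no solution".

First find gcd(783, 1675):
1675 = 2*783 + 109
783 = 7*109 + 20
109 = 5*20 + 9
20 = 2*9 + 2
9 = 4*2 + 1
2 = 2*1 + 0
gcd = 1, so a unique solution mod 1675 exists.
Back-substitute for the Bézout coefficients:
1 = 9 − 4·2
1 = −4·20 + 9·9
1 = 9·109 − 49·20
1 = −49·783 + 352·109
1 = 352·1675 − 753·783
So 783·(-753) ≡ 1 (mod 1675), giving 783⁻¹ ≡ 922.
x ≡ 783⁻¹·877 ≡ 922·877 ≡ 1244 (mod 1675).

1244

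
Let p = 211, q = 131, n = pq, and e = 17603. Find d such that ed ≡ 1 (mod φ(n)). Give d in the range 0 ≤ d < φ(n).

1067

φ(n) = (p−1)(q−1) = 210·130 = 27300.
Need d with 17603·d ≡ 1 (mod 27300). Apply the extended Euclidean algorithm:
27300 = 1×17603 + 9697
17603 = 1×9697 + 7906
9697 = 1×7906 + 1791
7906 = 4×1791 + 742
1791 = 2×742 + 307
742 = 2×307 + 128
307 = 2×128 + 51
128 = 2×51 + 26
51 = 1×26 + 25
26 = 1×25 + 1
25 = 25×1 + 0
Back-substitute:
1 = 26 − 25
1 = −51 + 2·26
1 = 2·128 − 5·51
1 = −5·307 + 12·128
1 = 12·742 − 29·307
1 = −29·1791 + 70·742
1 = 70·7906 − 309·1791
1 = −309·9697 + 379·7906
1 = 379·17603 − 688·9697
1 = −688·27300 + 1067·17603
So 17603·1067 ≡ 1 (mod 27300), hence d = 1067.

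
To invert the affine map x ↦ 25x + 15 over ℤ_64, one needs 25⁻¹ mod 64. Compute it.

Extended Euclidean algorithm:
64 = 2·25 + 14
25 = 1·14 + 11
14 = 1·11 + 3
11 = 3·3 + 2
3 = 1·2 + 1
2 = 2·1 + 0
gcd = 1, so the inverse exists. Back-substitute:
1 = 3 − 2
1 = −11 + 4·3
1 = 4·14 − 5·11
1 = −5·25 + 9·14
1 = 9·64 − 23·25
Hence 25⁻¹ ≡ -23 ≡ 41 (mod 64).

41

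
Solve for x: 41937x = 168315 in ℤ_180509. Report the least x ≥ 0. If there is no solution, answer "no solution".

23570

First find gcd(41937, 180509):
180509 = 4*41937 + 12761
41937 = 3*12761 + 3654
12761 = 3*3654 + 1799
3654 = 2*1799 + 56
1799 = 32*56 + 7
56 = 8*7 + 0
gcd = 7 and 7 | 168315, so solutions exist. Divide through by 7: 5991x ≡ 24045 (mod 25787).
Now find 5991⁻¹ mod 25787:
25787 = 4×5991 + 1823
5991 = 3×1823 + 522
1823 = 3×522 + 257
522 = 2×257 + 8
257 = 32×8 + 1
8 = 8×1 + 0
Back-substitute:
1 = 257 − 32·8
1 = −32·522 + 65·257
1 = 65·1823 − 227·522
1 = −227·5991 + 746·1823
1 = 746·25787 − 3211·5991
So 5991·(-3211) ≡ 1 (mod 25787), i.e. 5991⁻¹ ≡ 22576.
Then x ≡ 22576·24045 ≡ 23570 (mod 25787); the smallest non-negative solution is x = 23570.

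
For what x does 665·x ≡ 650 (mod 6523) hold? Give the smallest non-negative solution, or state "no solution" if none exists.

First find gcd(665, 6523):
6523 = 9·665 + 538
665 = 1·538 + 127
538 = 4·127 + 30
127 = 4·30 + 7
30 = 4·7 + 2
7 = 3·2 + 1
2 = 2·1 + 0
gcd = 1, so a unique solution mod 6523 exists.
Back-substitute for the Bézout coefficients:
1 = 7 − 3·2
1 = −3·30 + 13·7
1 = 13·127 − 55·30
1 = −55·538 + 233·127
1 = 233·665 − 288·538
1 = −288·6523 + 2825·665
So 665·(2825) ≡ 1 (mod 6523), giving 665⁻¹ ≡ 2825.
x ≡ 665⁻¹·650 ≡ 2825·650 ≡ 3287 (mod 6523).

3287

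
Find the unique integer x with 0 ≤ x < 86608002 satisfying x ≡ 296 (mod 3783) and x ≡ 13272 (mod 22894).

265106

Write x = 296 + 3783·k. Then 3783·k ≡ 13272 − 296 ≡ 12976 (mod 22894).
Need 3783⁻¹ mod 22894. Extended Euclid on (22894, 3783):
22894 = 6*3783 + 196
3783 = 19*196 + 59
196 = 3*59 + 19
59 = 3*19 + 2
19 = 9*2 + 1
2 = 2*1 + 0
Back-substitute:
1 = 19 − 9·2
1 = −9·59 + 28·19
1 = 28·196 − 93·59
1 = −93·3783 + 1795·196
1 = 1795·22894 − 10863·3783
3783⁻¹ ≡ 12031 (mod 22894), so k ≡ 12031·12976 ≡ 70 (mod 22894).
x = 296 + 3783·70 = 265106.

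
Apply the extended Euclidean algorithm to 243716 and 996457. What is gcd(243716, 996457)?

11

Euclidean algorithm:
996457 = 4×243716 + 21593
243716 = 11×21593 + 6193
21593 = 3×6193 + 3014
6193 = 2×3014 + 165
3014 = 18×165 + 44
165 = 3×44 + 33
44 = 1×33 + 11
33 = 3×11 + 0
gcd(243716, 996457) = 11.
Working backward:
11 = 44 − 33
11 = −165 + 4·44
11 = 4·3014 − 73·165
11 = −73·6193 + 150·3014
11 = 150·21593 − 523·6193
11 = −523·243716 + 5903·21593
11 = 5903·996457 − 24135·243716
So 11 = (5903)·996457 + (-24135)·243716.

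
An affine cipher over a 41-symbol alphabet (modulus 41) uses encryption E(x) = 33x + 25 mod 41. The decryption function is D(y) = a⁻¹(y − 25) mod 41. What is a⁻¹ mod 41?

Apply the Euclidean algorithm to 41 and 33:
41 = 1*33 + 8
33 = 4*8 + 1
8 = 8*1 + 0
Since gcd(33, 41) = 1, back-substitute to write 1 as a combination:
1 = 33 − 4·8
1 = −4·41 + 5·33
So 33·5 ≡ 1 (mod 41).

5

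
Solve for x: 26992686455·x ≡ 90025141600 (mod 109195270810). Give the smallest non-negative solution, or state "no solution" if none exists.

10647191492

First find gcd(26992686455, 109195270810):
109195270810 = 4*26992686455 + 1224524990
26992686455 = 22*1224524990 + 53136675
1224524990 = 23*53136675 + 2381465
53136675 = 22*2381465 + 744445
2381465 = 3*744445 + 148130
744445 = 5*148130 + 3795
148130 = 39*3795 + 125
3795 = 30*125 + 45
125 = 2*45 + 35
45 = 1*35 + 10
35 = 3*10 + 5
10 = 2*5 + 0
gcd = 5 and 5 | 90025141600, so solutions exist. Divide through by 5: 5398537291x ≡ 18005028320 (mod 21839054162).
Now find 5398537291⁻¹ mod 21839054162:
21839054162 = 4·5398537291 + 244904998
5398537291 = 22·244904998 + 10627335
244904998 = 23·10627335 + 476293
10627335 = 22·476293 + 148889
476293 = 3·148889 + 29626
148889 = 5·29626 + 759
29626 = 39·759 + 25
759 = 30·25 + 9
25 = 2·9 + 7
9 = 1·7 + 2
7 = 3·2 + 1
2 = 2·1 + 0
Back-substitute:
1 = 7 − 3·2
1 = −3·9 + 4·7
1 = 4·25 − 11·9
1 = −11·759 + 334·25
1 = 334·29626 − 13037·759
1 = −13037·148889 + 65519·29626
1 = 65519·476293 − 209594·148889
1 = −209594·10627335 + 4676587·476293
1 = 4676587·244904998 − 107771095·10627335
1 = −107771095·5398537291 + 2375640677·244904998
1 = 2375640677·21839054162 − 9610333803·5398537291
So 5398537291·(-9610333803) ≡ 1 (mod 21839054162), i.e. 5398537291⁻¹ ≡ 12228720359.
Then x ≡ 12228720359·18005028320 ≡ 10647191492 (mod 21839054162); the smallest non-negative solution is x = 10647191492.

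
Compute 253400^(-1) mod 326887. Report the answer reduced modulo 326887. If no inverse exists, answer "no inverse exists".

Extended Euclidean algorithm:
326887 = 1*253400 + 73487
253400 = 3*73487 + 32939
73487 = 2*32939 + 7609
32939 = 4*7609 + 2503
7609 = 3*2503 + 100
2503 = 25*100 + 3
100 = 33*3 + 1
3 = 3*1 + 0
The gcd is 1. Working backward:
1 = 100 − 33·3
1 = −33·2503 + 826·100
1 = 826·7609 − 2511·2503
1 = −2511·32939 + 10870·7609
1 = 10870·73487 − 24251·32939
1 = −24251·253400 + 83623·73487
1 = 83623·326887 − 107874·253400
Hence 253400⁻¹ ≡ -107874 ≡ 219013 (mod 326887).

219013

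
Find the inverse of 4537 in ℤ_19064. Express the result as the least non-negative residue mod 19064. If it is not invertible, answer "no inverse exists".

4433

gcd(19064, 4537) by repeated division:
19064 = 4*4537 + 916
4537 = 4*916 + 873
916 = 1*873 + 43
873 = 20*43 + 13
43 = 3*13 + 4
13 = 3*4 + 1
4 = 4*1 + 0
Since gcd(4537, 19064) = 1, back-substitute to write 1 as a combination:
1 = 13 − 3·4
1 = −3·43 + 10·13
1 = 10·873 − 203·43
1 = −203·916 + 213·873
1 = 213·4537 − 1055·916
1 = −1055·19064 + 4433·4537
So 4537·4433 ≡ 1 (mod 19064).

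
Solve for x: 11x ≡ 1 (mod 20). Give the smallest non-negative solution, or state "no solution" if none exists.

First find gcd(11, 20):
20 = 1×11 + 9
11 = 1×9 + 2
9 = 4×2 + 1
2 = 2×1 + 0
gcd = 1, so a unique solution mod 20 exists.
Back-substitute for the Bézout coefficients:
1 = 9 − 4·2
1 = −4·11 + 5·9
1 = 5·20 − 9·11
So 11·(-9) ≡ 1 (mod 20), giving 11⁻¹ ≡ 11.
x ≡ 11⁻¹·1 ≡ 11·1 ≡ 11 (mod 20).

11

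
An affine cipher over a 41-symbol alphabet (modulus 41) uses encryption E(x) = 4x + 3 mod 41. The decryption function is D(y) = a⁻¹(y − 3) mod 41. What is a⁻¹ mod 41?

Extended Euclidean algorithm:
41 = 10×4 + 1
4 = 4×1 + 0
Since gcd(4, 41) = 1, back-substitute to write 1 as a combination:
1 = 41 − 10·4
So 4·(-10) ≡ 1 (mod 41), and -10 ≡ 31 (mod 41).

31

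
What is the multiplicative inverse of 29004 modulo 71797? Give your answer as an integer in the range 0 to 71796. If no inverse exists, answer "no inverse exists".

49694

Extended Euclidean algorithm:
71797 = 2*29004 + 13789
29004 = 2*13789 + 1426
13789 = 9*1426 + 955
1426 = 1*955 + 471
955 = 2*471 + 13
471 = 36*13 + 3
13 = 4*3 + 1
3 = 3*1 + 0
gcd = 1, so the inverse exists. Back-substitute:
1 = 13 − 4·3
1 = −4·471 + 145·13
1 = 145·955 − 294·471
1 = −294·1426 + 439·955
1 = 439·13789 − 4245·1426
1 = −4245·29004 + 8929·13789
1 = 8929·71797 − 22103·29004
So 29004·(-22103) ≡ 1 (mod 71797), and -22103 ≡ 49694 (mod 71797).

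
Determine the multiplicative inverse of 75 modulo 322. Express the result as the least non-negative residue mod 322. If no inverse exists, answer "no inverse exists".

73

Apply the Euclidean algorithm to 322 and 75:
322 = 4·75 + 22
75 = 3·22 + 9
22 = 2·9 + 4
9 = 2·4 + 1
4 = 4·1 + 0
gcd = 1, so the inverse exists. Back-substitute:
1 = 9 − 2·4
1 = −2·22 + 5·9
1 = 5·75 − 17·22
1 = −17·322 + 73·75
So 75·73 ≡ 1 (mod 322).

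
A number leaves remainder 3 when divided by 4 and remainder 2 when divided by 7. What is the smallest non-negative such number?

Write x = 3 + 4·k. Then 4·k ≡ 2 − 3 ≡ 6 (mod 7).
Need 4⁻¹ mod 7. Extended Euclid on (7, 4):
7 = 1*4 + 3
4 = 1*3 + 1
3 = 3*1 + 0
Back-substitute:
1 = 4 − 3
1 = −7 + 2·4
4⁻¹ ≡ 2 (mod 7), so k ≡ 2·6 ≡ 5 (mod 7).
x = 3 + 4·5 = 23.

23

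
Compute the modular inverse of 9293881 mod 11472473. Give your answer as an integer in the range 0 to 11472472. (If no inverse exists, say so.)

10993946

Run Euclid on (11472473, 9293881):
11472473 = 1*9293881 + 2178592
9293881 = 4*2178592 + 579513
2178592 = 3*579513 + 440053
579513 = 1*440053 + 139460
440053 = 3*139460 + 21673
139460 = 6*21673 + 9422
21673 = 2*9422 + 2829
9422 = 3*2829 + 935
2829 = 3*935 + 24
935 = 38*24 + 23
24 = 1*23 + 1
23 = 23*1 + 0
The gcd is 1. Working backward:
1 = 24 − 23
1 = −935 + 39·24
1 = 39·2829 − 118·935
1 = −118·9422 + 393·2829
1 = 393·21673 − 904·9422
1 = −904·139460 + 5817·21673
1 = 5817·440053 − 18355·139460
1 = −18355·579513 + 24172·440053
1 = 24172·2178592 − 90871·579513
1 = −90871·9293881 + 387656·2178592
1 = 387656·11472473 − 478527·9293881
Thus 9293881·(-478527) ≡ 1 (mod 11472473); reducing, -478527 mod 11472473 = 10993946.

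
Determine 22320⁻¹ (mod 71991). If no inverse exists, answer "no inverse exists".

Euclidean algorithm on 71991, 22320:
71991 = 3×22320 + 5031
22320 = 4×5031 + 2196
5031 = 2×2196 + 639
2196 = 3×639 + 279
639 = 2×279 + 81
279 = 3×81 + 36
81 = 2×36 + 9
36 = 4×9 + 0
The gcd is 9, not 1, hence no inverse exists.

no inverse exists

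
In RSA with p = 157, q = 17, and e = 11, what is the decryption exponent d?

227

φ(n) = (p−1)(q−1) = 156·16 = 2496.
Need d with 11·d ≡ 1 (mod 2496). Apply the extended Euclidean algorithm:
2496 = 226×11 + 10
11 = 1×10 + 1
10 = 10×1 + 0
Back-substitute:
1 = 11 − 10
1 = −2496 + 227·11
So 11·227 ≡ 1 (mod 2496), hence d = 227.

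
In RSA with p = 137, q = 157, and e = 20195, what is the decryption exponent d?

9995

φ(n) = (p−1)(q−1) = 136·156 = 21216.
Need d with 20195·d ≡ 1 (mod 21216). Apply the extended Euclidean algorithm:
21216 = 1×20195 + 1021
20195 = 19×1021 + 796
1021 = 1×796 + 225
796 = 3×225 + 121
225 = 1×121 + 104
121 = 1×104 + 17
104 = 6×17 + 2
17 = 8×2 + 1
2 = 2×1 + 0
Back-substitute:
1 = 17 − 8·2
1 = −8·104 + 49·17
1 = 49·121 − 57·104
1 = −57·225 + 106·121
1 = 106·796 − 375·225
1 = −375·1021 + 481·796
1 = 481·20195 − 9514·1021
1 = −9514·21216 + 9995·20195
So 20195·9995 ≡ 1 (mod 21216), hence d = 9995.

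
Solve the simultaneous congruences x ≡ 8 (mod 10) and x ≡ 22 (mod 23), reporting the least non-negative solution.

68

Write x = 8 + 10·k. Then 10·k ≡ 22 − 8 ≡ 14 (mod 23).
Need 10⁻¹ mod 23. Extended Euclid on (23, 10):
23 = 2×10 + 3
10 = 3×3 + 1
3 = 3×1 + 0
Back-substitute:
1 = 10 − 3·3
1 = −3·23 + 7·10
10⁻¹ ≡ 7 (mod 23), so k ≡ 7·14 ≡ 6 (mod 23).
x = 8 + 10·6 = 68.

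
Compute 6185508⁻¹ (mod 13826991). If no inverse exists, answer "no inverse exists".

no inverse exists

Euclidean algorithm on 13826991, 6185508:
13826991 = 2·6185508 + 1455975
6185508 = 4·1455975 + 361608
1455975 = 4·361608 + 9543
361608 = 37·9543 + 8517
9543 = 1·8517 + 1026
8517 = 8·1026 + 309
1026 = 3·309 + 99
309 = 3·99 + 12
99 = 8·12 + 3
12 = 4·3 + 0
gcd(6185508, 13826991) = 3 ≠ 1, so 6185508 has no multiplicative inverse modulo 13826991.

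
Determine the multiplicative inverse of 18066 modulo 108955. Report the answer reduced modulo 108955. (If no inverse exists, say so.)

Run Euclid on (108955, 18066):
108955 = 6*18066 + 559
18066 = 32*559 + 178
559 = 3*178 + 25
178 = 7*25 + 3
25 = 8*3 + 1
3 = 3*1 + 0
Since gcd(18066, 108955) = 1, back-substitute to write 1 as a combination:
1 = 25 − 8·3
1 = −8·178 + 57·25
1 = 57·559 − 179·178
1 = −179·18066 + 5785·559
1 = 5785·108955 − 34889·18066
Thus 18066·(-34889) ≡ 1 (mod 108955); reducing, -34889 mod 108955 = 74066.

74066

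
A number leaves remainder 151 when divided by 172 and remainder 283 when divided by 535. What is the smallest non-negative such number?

83743

Write x = 151 + 172·k. Then 172·k ≡ 283 − 151 ≡ 132 (mod 535).
Need 172⁻¹ mod 535. Extended Euclid on (535, 172):
535 = 3*172 + 19
172 = 9*19 + 1
19 = 19*1 + 0
Back-substitute:
1 = 172 − 9·19
1 = −9·535 + 28·172
172⁻¹ ≡ 28 (mod 535), so k ≡ 28·132 ≡ 486 (mod 535).
x = 151 + 172·486 = 83743.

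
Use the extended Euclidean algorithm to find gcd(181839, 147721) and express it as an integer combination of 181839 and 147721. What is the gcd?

Euclidean algorithm:
181839 = 1·147721 + 34118
147721 = 4·34118 + 11249
34118 = 3·11249 + 371
11249 = 30·371 + 119
371 = 3·119 + 14
119 = 8·14 + 7
14 = 2·7 + 0
gcd(181839, 147721) = 7.
Working backward:
7 = 119 − 8·14
7 = −8·371 + 25·119
7 = 25·11249 − 758·371
7 = −758·34118 + 2299·11249
7 = 2299·147721 − 9954·34118
7 = −9954·181839 + 12253·147721
So 7 = (-9954)·181839 + (12253)·147721.

7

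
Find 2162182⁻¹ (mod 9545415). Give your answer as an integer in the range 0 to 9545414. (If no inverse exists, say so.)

Euclidean algorithm on 9545415, 2162182:
9545415 = 4×2162182 + 896687
2162182 = 2×896687 + 368808
896687 = 2×368808 + 159071
368808 = 2×159071 + 50666
159071 = 3×50666 + 7073
50666 = 7×7073 + 1155
7073 = 6×1155 + 143
1155 = 8×143 + 11
143 = 13×11 + 0
gcd(2162182, 9545415) = 11 ≠ 1, so 2162182 has no multiplicative inverse modulo 9545415.

no inverse exists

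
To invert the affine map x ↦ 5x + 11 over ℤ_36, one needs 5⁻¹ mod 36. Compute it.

29

gcd(36, 5) by repeated division:
36 = 7*5 + 1
5 = 5*1 + 0
The gcd is 1. Working backward:
1 = 36 − 7·5
Hence 5⁻¹ ≡ -7 ≡ 29 (mod 36).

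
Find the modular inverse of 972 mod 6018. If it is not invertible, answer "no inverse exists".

no inverse exists

Compute gcd(972, 6018):
6018 = 6×972 + 186
972 = 5×186 + 42
186 = 4×42 + 18
42 = 2×18 + 6
18 = 3×6 + 0
Since gcd = 6 > 1, 972 is not a unit mod 6018.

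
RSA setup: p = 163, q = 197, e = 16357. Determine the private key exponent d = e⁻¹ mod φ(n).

φ(n) = (p−1)(q−1) = 162·196 = 31752.
Need d with 16357·d ≡ 1 (mod 31752). Apply the extended Euclidean algorithm:
31752 = 1*16357 + 15395
16357 = 1*15395 + 962
15395 = 16*962 + 3
962 = 320*3 + 2
3 = 1*2 + 1
2 = 2*1 + 0
Back-substitute:
1 = 3 − 2
1 = −962 + 321·3
1 = 321·15395 − 5137·962
1 = −5137·16357 + 5458·15395
1 = 5458·31752 − 10595·16357
So 16357·(-10595) ≡ 1 (mod 31752), hence d ≡ -10595 ≡ 21157 (mod 31752).

21157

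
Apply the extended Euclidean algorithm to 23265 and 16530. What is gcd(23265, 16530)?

15

Apply Euclid's algorithm to 23265 and 16530:
23265 = 1×16530 + 6735
16530 = 2×6735 + 3060
6735 = 2×3060 + 615
3060 = 4×615 + 600
615 = 1×600 + 15
600 = 40×15 + 0
gcd(23265, 16530) = 15.
Express as a combination:
15 = 615 − 600
15 = −3060 + 5·615
15 = 5·6735 − 11·3060
15 = −11·16530 + 27·6735
15 = 27·23265 − 38·16530
So 15 = (27)·23265 + (-38)·16530.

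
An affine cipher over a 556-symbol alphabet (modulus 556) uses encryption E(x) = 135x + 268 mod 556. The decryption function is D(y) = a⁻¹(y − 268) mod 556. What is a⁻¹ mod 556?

Apply the Euclidean algorithm to 556 and 135:
556 = 4·135 + 16
135 = 8·16 + 7
16 = 2·7 + 2
7 = 3·2 + 1
2 = 2·1 + 0
gcd = 1, so the inverse exists. Back-substitute:
1 = 7 − 3·2
1 = −3·16 + 7·7
1 = 7·135 − 59·16
1 = −59·556 + 243·135
So 135·243 ≡ 1 (mod 556).

243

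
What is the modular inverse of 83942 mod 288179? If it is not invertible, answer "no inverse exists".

233267

Extended Euclidean algorithm:
288179 = 3·83942 + 36353
83942 = 2·36353 + 11236
36353 = 3·11236 + 2645
11236 = 4·2645 + 656
2645 = 4·656 + 21
656 = 31·21 + 5
21 = 4·5 + 1
5 = 5·1 + 0
Since gcd(83942, 288179) = 1, back-substitute to write 1 as a combination:
1 = 21 − 4·5
1 = −4·656 + 125·21
1 = 125·2645 − 504·656
1 = −504·11236 + 2141·2645
1 = 2141·36353 − 6927·11236
1 = −6927·83942 + 15995·36353
1 = 15995·288179 − 54912·83942
So 83942·(-54912) ≡ 1 (mod 288179), and -54912 ≡ 233267 (mod 288179).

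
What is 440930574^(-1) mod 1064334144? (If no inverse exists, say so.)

Euclidean algorithm on 1064334144, 440930574:
1064334144 = 2·440930574 + 182472996
440930574 = 2·182472996 + 75984582
182472996 = 2·75984582 + 30503832
75984582 = 2·30503832 + 14976918
30503832 = 2·14976918 + 549996
14976918 = 27·549996 + 127026
549996 = 4·127026 + 41892
127026 = 3·41892 + 1350
41892 = 31·1350 + 42
1350 = 32·42 + 6
42 = 7·6 + 0
gcd(440930574, 1064334144) = 6 ≠ 1, so 440930574 has no multiplicative inverse modulo 1064334144.

no inverse exists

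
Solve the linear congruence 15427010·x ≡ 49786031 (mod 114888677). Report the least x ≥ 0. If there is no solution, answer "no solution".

11363653

First find gcd(15427010, 114888677):
114888677 = 7*15427010 + 6899607
15427010 = 2*6899607 + 1627796
6899607 = 4*1627796 + 388423
1627796 = 4*388423 + 74104
388423 = 5*74104 + 17903
74104 = 4*17903 + 2492
17903 = 7*2492 + 459
2492 = 5*459 + 197
459 = 2*197 + 65
197 = 3*65 + 2
65 = 32*2 + 1
2 = 2*1 + 0
gcd = 1, so a unique solution mod 114888677 exists.
Back-substitute for the Bézout coefficients:
1 = 65 − 32·2
1 = −32·197 + 97·65
1 = 97·459 − 226·197
1 = −226·2492 + 1227·459
1 = 1227·17903 − 8815·2492
1 = −8815·74104 + 36487·17903
1 = 36487·388423 − 191250·74104
1 = −191250·1627796 + 801487·388423
1 = 801487·6899607 − 3397198·1627796
1 = −3397198·15427010 + 7595883·6899607
1 = 7595883·114888677 − 56568379·15427010
So 15427010·(-56568379) ≡ 1 (mod 114888677), giving 15427010⁻¹ ≡ 58320298.
x ≡ 15427010⁻¹·49786031 ≡ 58320298·49786031 ≡ 11363653 (mod 114888677).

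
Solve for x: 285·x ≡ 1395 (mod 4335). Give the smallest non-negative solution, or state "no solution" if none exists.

First find gcd(285, 4335):
4335 = 15×285 + 60
285 = 4×60 + 45
60 = 1×45 + 15
45 = 3×15 + 0
gcd = 15 and 15 | 1395, so solutions exist. Divide through by 15: 19x ≡ 93 (mod 289).
Now find 19⁻¹ mod 289:
289 = 15×19 + 4
19 = 4×4 + 3
4 = 1×3 + 1
3 = 3×1 + 0
Back-substitute:
1 = 4 − 3
1 = −19 + 5·4
1 = 5·289 − 76·19
So 19·(-76) ≡ 1 (mod 289), i.e. 19⁻¹ ≡ 213.
Then x ≡ 213·93 ≡ 157 (mod 289); the smallest non-negative solution is x = 157.

157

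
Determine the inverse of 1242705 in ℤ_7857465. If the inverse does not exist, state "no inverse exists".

Euclidean algorithm on 7857465, 1242705:
7857465 = 6×1242705 + 401235
1242705 = 3×401235 + 39000
401235 = 10×39000 + 11235
39000 = 3×11235 + 5295
11235 = 2×5295 + 645
5295 = 8×645 + 135
645 = 4×135 + 105
135 = 1×105 + 30
105 = 3×30 + 15
30 = 2×15 + 0
gcd(1242705, 7857465) = 15 ≠ 1, so 1242705 has no multiplicative inverse modulo 7857465.

no inverse exists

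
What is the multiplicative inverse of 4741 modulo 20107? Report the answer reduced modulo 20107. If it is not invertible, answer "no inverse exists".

Extended Euclidean algorithm:
20107 = 4·4741 + 1143
4741 = 4·1143 + 169
1143 = 6·169 + 129
169 = 1·129 + 40
129 = 3·40 + 9
40 = 4·9 + 4
9 = 2·4 + 1
4 = 4·1 + 0
gcd = 1, so the inverse exists. Back-substitute:
1 = 9 − 2·4
1 = −2·40 + 9·9
1 = 9·129 − 29·40
1 = −29·169 + 38·129
1 = 38·1143 − 257·169
1 = −257·4741 + 1066·1143
1 = 1066·20107 − 4521·4741
Hence 4741⁻¹ ≡ -4521 ≡ 15586 (mod 20107).

15586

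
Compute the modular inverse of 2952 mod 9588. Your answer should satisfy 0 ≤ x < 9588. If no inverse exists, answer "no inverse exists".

no inverse exists

Compute gcd(2952, 9588):
9588 = 3·2952 + 732
2952 = 4·732 + 24
732 = 30·24 + 12
24 = 2·12 + 0
The gcd is 12, not 1, hence no inverse exists.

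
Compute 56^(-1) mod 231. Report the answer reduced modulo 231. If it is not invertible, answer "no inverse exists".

no inverse exists

Compute gcd(56, 231):
231 = 4×56 + 7
56 = 8×7 + 0
The gcd is 7, not 1, hence no inverse exists.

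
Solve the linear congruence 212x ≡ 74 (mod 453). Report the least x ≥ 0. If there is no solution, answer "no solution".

73

First find gcd(212, 453):
453 = 2*212 + 29
212 = 7*29 + 9
29 = 3*9 + 2
9 = 4*2 + 1
2 = 2*1 + 0
gcd = 1, so a unique solution mod 453 exists.
Back-substitute for the Bézout coefficients:
1 = 9 − 4·2
1 = −4·29 + 13·9
1 = 13·212 − 95·29
1 = −95·453 + 203·212
So 212·(203) ≡ 1 (mod 453), giving 212⁻¹ ≡ 203.
x ≡ 212⁻¹·74 ≡ 203·74 ≡ 73 (mod 453).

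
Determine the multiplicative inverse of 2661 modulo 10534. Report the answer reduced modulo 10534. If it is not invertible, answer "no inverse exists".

gcd(10534, 2661) by repeated division:
10534 = 3*2661 + 2551
2661 = 1*2551 + 110
2551 = 23*110 + 21
110 = 5*21 + 5
21 = 4*5 + 1
5 = 5*1 + 0
gcd = 1, so the inverse exists. Back-substitute:
1 = 21 − 4·5
1 = −4·110 + 21·21
1 = 21·2551 − 487·110
1 = −487·2661 + 508·2551
1 = 508·10534 − 2011·2661
So 2661·(-2011) ≡ 1 (mod 10534), and -2011 ≡ 8523 (mod 10534).

8523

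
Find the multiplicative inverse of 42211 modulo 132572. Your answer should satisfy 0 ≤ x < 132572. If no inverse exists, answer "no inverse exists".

73351

Apply the Euclidean algorithm to 132572 and 42211:
132572 = 3×42211 + 5939
42211 = 7×5939 + 638
5939 = 9×638 + 197
638 = 3×197 + 47
197 = 4×47 + 9
47 = 5×9 + 2
9 = 4×2 + 1
2 = 2×1 + 0
The gcd is 1. Working backward:
1 = 9 − 4·2
1 = −4·47 + 21·9
1 = 21·197 − 88·47
1 = −88·638 + 285·197
1 = 285·5939 − 2653·638
1 = −2653·42211 + 18856·5939
1 = 18856·132572 − 59221·42211
Thus 42211·(-59221) ≡ 1 (mod 132572); reducing, -59221 mod 132572 = 73351.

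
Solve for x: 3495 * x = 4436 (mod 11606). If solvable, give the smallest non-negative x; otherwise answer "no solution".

7370

First find gcd(3495, 11606):
11606 = 3·3495 + 1121
3495 = 3·1121 + 132
1121 = 8·132 + 65
132 = 2·65 + 2
65 = 32·2 + 1
2 = 2·1 + 0
gcd = 1, so a unique solution mod 11606 exists.
Back-substitute for the Bézout coefficients:
1 = 65 − 32·2
1 = −32·132 + 65·65
1 = 65·1121 − 552·132
1 = −552·3495 + 1721·1121
1 = 1721·11606 − 5715·3495
So 3495·(-5715) ≡ 1 (mod 11606), giving 3495⁻¹ ≡ 5891.
x ≡ 3495⁻¹·4436 ≡ 5891·4436 ≡ 7370 (mod 11606).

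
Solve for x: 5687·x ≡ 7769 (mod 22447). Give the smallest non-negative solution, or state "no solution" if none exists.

20313

First find gcd(5687, 22447):
22447 = 3·5687 + 5386
5687 = 1·5386 + 301
5386 = 17·301 + 269
301 = 1·269 + 32
269 = 8·32 + 13
32 = 2·13 + 6
13 = 2·6 + 1
6 = 6·1 + 0
gcd = 1, so a unique solution mod 22447 exists.
Back-substitute for the Bézout coefficients:
1 = 13 − 2·6
1 = −2·32 + 5·13
1 = 5·269 − 42·32
1 = −42·301 + 47·269
1 = 47·5386 − 841·301
1 = −841·5687 + 888·5386
1 = 888·22447 − 3505·5687
So 5687·(-3505) ≡ 1 (mod 22447), giving 5687⁻¹ ≡ 18942.
x ≡ 5687⁻¹·7769 ≡ 18942·7769 ≡ 20313 (mod 22447).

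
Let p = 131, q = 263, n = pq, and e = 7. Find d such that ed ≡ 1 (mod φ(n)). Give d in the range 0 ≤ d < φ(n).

φ(n) = (p−1)(q−1) = 130·262 = 34060.
Need d with 7·d ≡ 1 (mod 34060). Apply the extended Euclidean algorithm:
34060 = 4865×7 + 5
7 = 1×5 + 2
5 = 2×2 + 1
2 = 2×1 + 0
Back-substitute:
1 = 5 − 2·2
1 = −2·7 + 3·5
1 = 3·34060 − 14597·7
So 7·(-14597) ≡ 1 (mod 34060), hence d ≡ -14597 ≡ 19463 (mod 34060).

19463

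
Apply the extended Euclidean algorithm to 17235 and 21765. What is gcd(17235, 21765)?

15

Euclidean algorithm:
21765 = 1×17235 + 4530
17235 = 3×4530 + 3645
4530 = 1×3645 + 885
3645 = 4×885 + 105
885 = 8×105 + 45
105 = 2×45 + 15
45 = 3×15 + 0
gcd(17235, 21765) = 15.
Working backward:
15 = 105 − 2·45
15 = −2·885 + 17·105
15 = 17·3645 − 70·885
15 = −70·4530 + 87·3645
15 = 87·17235 − 331·4530
15 = −331·21765 + 418·17235
So 15 = (-331)·21765 + (418)·17235.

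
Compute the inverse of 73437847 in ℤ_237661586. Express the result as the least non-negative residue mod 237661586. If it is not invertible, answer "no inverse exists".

Apply the Euclidean algorithm to 237661586 and 73437847:
237661586 = 3*73437847 + 17348045
73437847 = 4*17348045 + 4045667
17348045 = 4*4045667 + 1165377
4045667 = 3*1165377 + 549536
1165377 = 2*549536 + 66305
549536 = 8*66305 + 19096
66305 = 3*19096 + 9017
19096 = 2*9017 + 1062
9017 = 8*1062 + 521
1062 = 2*521 + 20
521 = 26*20 + 1
20 = 20*1 + 0
gcd = 1, so the inverse exists. Back-substitute:
1 = 521 − 26·20
1 = −26·1062 + 53·521
1 = 53·9017 − 450·1062
1 = −450·19096 + 953·9017
1 = 953·66305 − 3309·19096
1 = −3309·549536 + 27425·66305
1 = 27425·1165377 − 58159·549536
1 = −58159·4045667 + 201902·1165377
1 = 201902·17348045 − 865767·4045667
1 = −865767·73437847 + 3664970·17348045
1 = 3664970·237661586 − 11860677·73437847
Hence 73437847⁻¹ ≡ -11860677 ≡ 225800909 (mod 237661586).

225800909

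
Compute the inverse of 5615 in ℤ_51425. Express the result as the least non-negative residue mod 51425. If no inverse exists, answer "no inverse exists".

no inverse exists

Euclidean algorithm on 51425, 5615:
51425 = 9·5615 + 890
5615 = 6·890 + 275
890 = 3·275 + 65
275 = 4·65 + 15
65 = 4·15 + 5
15 = 3·5 + 0
The gcd is 5, not 1, hence no inverse exists.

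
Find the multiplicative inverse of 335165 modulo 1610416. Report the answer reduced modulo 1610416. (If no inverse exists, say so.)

1144149

Run Euclid on (1610416, 335165):
1610416 = 4*335165 + 269756
335165 = 1*269756 + 65409
269756 = 4*65409 + 8120
65409 = 8*8120 + 449
8120 = 18*449 + 38
449 = 11*38 + 31
38 = 1*31 + 7
31 = 4*7 + 3
7 = 2*3 + 1
3 = 3*1 + 0
Since gcd(335165, 1610416) = 1, back-substitute to write 1 as a combination:
1 = 7 − 2·3
1 = −2·31 + 9·7
1 = 9·38 − 11·31
1 = −11·449 + 130·38
1 = 130·8120 − 2351·449
1 = −2351·65409 + 18938·8120
1 = 18938·269756 − 78103·65409
1 = −78103·335165 + 97041·269756
1 = 97041·1610416 − 466267·335165
So 335165·(-466267) ≡ 1 (mod 1610416), and -466267 ≡ 1144149 (mod 1610416).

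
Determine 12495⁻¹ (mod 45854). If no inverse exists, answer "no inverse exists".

13325

Run Euclid on (45854, 12495):
45854 = 3*12495 + 8369
12495 = 1*8369 + 4126
8369 = 2*4126 + 117
4126 = 35*117 + 31
117 = 3*31 + 24
31 = 1*24 + 7
24 = 3*7 + 3
7 = 2*3 + 1
3 = 3*1 + 0
Since gcd(12495, 45854) = 1, back-substitute to write 1 as a combination:
1 = 7 − 2·3
1 = −2·24 + 7·7
1 = 7·31 − 9·24
1 = −9·117 + 34·31
1 = 34·4126 − 1199·117
1 = −1199·8369 + 2432·4126
1 = 2432·12495 − 3631·8369
1 = −3631·45854 + 13325·12495
So 12495·13325 ≡ 1 (mod 45854).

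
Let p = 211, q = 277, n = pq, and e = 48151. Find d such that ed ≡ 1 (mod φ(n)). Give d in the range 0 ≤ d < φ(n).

φ(n) = (p−1)(q−1) = 210·276 = 57960.
Need d with 48151·d ≡ 1 (mod 57960). Apply the extended Euclidean algorithm:
57960 = 1×48151 + 9809
48151 = 4×9809 + 8915
9809 = 1×8915 + 894
8915 = 9×894 + 869
894 = 1×869 + 25
869 = 34×25 + 19
25 = 1×19 + 6
19 = 3×6 + 1
6 = 6×1 + 0
Back-substitute:
1 = 19 − 3·6
1 = −3·25 + 4·19
1 = 4·869 − 139·25
1 = −139·894 + 143·869
1 = 143·8915 − 1426·894
1 = −1426·9809 + 1569·8915
1 = 1569·48151 − 7702·9809
1 = −7702·57960 + 9271·48151
So 48151·9271 ≡ 1 (mod 57960), hence d = 9271.

9271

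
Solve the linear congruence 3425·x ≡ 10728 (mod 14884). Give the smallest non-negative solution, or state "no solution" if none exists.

First find gcd(3425, 14884):
14884 = 4*3425 + 1184
3425 = 2*1184 + 1057
1184 = 1*1057 + 127
1057 = 8*127 + 41
127 = 3*41 + 4
41 = 10*4 + 1
4 = 4*1 + 0
gcd = 1, so a unique solution mod 14884 exists.
Back-substitute for the Bézout coefficients:
1 = 41 − 10·4
1 = −10·127 + 31·41
1 = 31·1057 − 258·127
1 = −258·1184 + 289·1057
1 = 289·3425 − 836·1184
1 = −836·14884 + 3633·3425
So 3425·(3633) ≡ 1 (mod 14884), giving 3425⁻¹ ≡ 3633.
x ≡ 3425⁻¹·10728 ≡ 3633·10728 ≡ 8512 (mod 14884).

8512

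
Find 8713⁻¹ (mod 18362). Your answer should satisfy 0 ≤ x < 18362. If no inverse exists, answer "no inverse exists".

4257

Extended Euclidean algorithm:
18362 = 2×8713 + 936
8713 = 9×936 + 289
936 = 3×289 + 69
289 = 4×69 + 13
69 = 5×13 + 4
13 = 3×4 + 1
4 = 4×1 + 0
The gcd is 1. Working backward:
1 = 13 − 3·4
1 = −3·69 + 16·13
1 = 16·289 − 67·69
1 = −67·936 + 217·289
1 = 217·8713 − 2020·936
1 = −2020·18362 + 4257·8713
So 8713·4257 ≡ 1 (mod 18362).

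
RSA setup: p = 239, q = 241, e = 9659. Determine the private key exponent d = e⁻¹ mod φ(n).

φ(n) = (p−1)(q−1) = 238·240 = 57120.
Need d with 9659·d ≡ 1 (mod 57120). Apply the extended Euclidean algorithm:
57120 = 5·9659 + 8825
9659 = 1·8825 + 834
8825 = 10·834 + 485
834 = 1·485 + 349
485 = 1·349 + 136
349 = 2·136 + 77
136 = 1·77 + 59
77 = 1·59 + 18
59 = 3·18 + 5
18 = 3·5 + 3
5 = 1·3 + 2
3 = 1·2 + 1
2 = 2·1 + 0
Back-substitute:
1 = 3 − 2
1 = −5 + 2·3
1 = 2·18 − 7·5
1 = −7·59 + 23·18
1 = 23·77 − 30·59
1 = −30·136 + 53·77
1 = 53·349 − 136·136
1 = −136·485 + 189·349
1 = 189·834 − 325·485
1 = −325·8825 + 3439·834
1 = 3439·9659 − 3764·8825
1 = −3764·57120 + 22259·9659
So 9659·22259 ≡ 1 (mod 57120), hence d = 22259.

22259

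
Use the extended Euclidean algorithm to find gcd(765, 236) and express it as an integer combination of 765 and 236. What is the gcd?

1

Euclidean algorithm:
765 = 3*236 + 57
236 = 4*57 + 8
57 = 7*8 + 1
8 = 8*1 + 0
gcd(765, 236) = 1.
Express as a combination:
1 = 57 − 7·8
1 = −7·236 + 29·57
1 = 29·765 − 94·236
So 1 = (29)·765 + (-94)·236.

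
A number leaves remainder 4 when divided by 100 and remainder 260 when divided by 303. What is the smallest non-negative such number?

Write x = 4 + 100·k. Then 100·k ≡ 260 − 4 ≡ 256 (mod 303).
Need 100⁻¹ mod 303. Extended Euclid on (303, 100):
303 = 3*100 + 3
100 = 33*3 + 1
3 = 3*1 + 0
Back-substitute:
1 = 100 − 33·3
1 = −33·303 + 100·100
100⁻¹ ≡ 100 (mod 303), so k ≡ 100·256 ≡ 148 (mod 303).
x = 4 + 100·148 = 14804.

14804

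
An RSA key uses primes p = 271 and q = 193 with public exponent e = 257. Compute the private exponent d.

13313

φ(n) = (p−1)(q−1) = 270·192 = 51840.
Need d with 257·d ≡ 1 (mod 51840). Apply the extended Euclidean algorithm:
51840 = 201·257 + 183
257 = 1·183 + 74
183 = 2·74 + 35
74 = 2·35 + 4
35 = 8·4 + 3
4 = 1·3 + 1
3 = 3·1 + 0
Back-substitute:
1 = 4 − 3
1 = −35 + 9·4
1 = 9·74 − 19·35
1 = −19·183 + 47·74
1 = 47·257 − 66·183
1 = −66·51840 + 13313·257
So 257·13313 ≡ 1 (mod 51840), hence d = 13313.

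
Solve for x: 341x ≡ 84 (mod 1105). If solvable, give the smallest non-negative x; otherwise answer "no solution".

First find gcd(341, 1105):
1105 = 3*341 + 82
341 = 4*82 + 13
82 = 6*13 + 4
13 = 3*4 + 1
4 = 4*1 + 0
gcd = 1, so a unique solution mod 1105 exists.
Back-substitute for the Bézout coefficients:
1 = 13 − 3·4
1 = −3·82 + 19·13
1 = 19·341 − 79·82
1 = −79·1105 + 256·341
So 341·(256) ≡ 1 (mod 1105), giving 341⁻¹ ≡ 256.
x ≡ 341⁻¹·84 ≡ 256·84 ≡ 509 (mod 1105).

509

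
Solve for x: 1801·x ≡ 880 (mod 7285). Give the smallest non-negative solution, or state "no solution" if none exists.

First find gcd(1801, 7285):
7285 = 4×1801 + 81
1801 = 22×81 + 19
81 = 4×19 + 5
19 = 3×5 + 4
5 = 1×4 + 1
4 = 4×1 + 0
gcd = 1, so a unique solution mod 7285 exists.
Back-substitute for the Bézout coefficients:
1 = 5 − 4
1 = −19 + 4·5
1 = 4·81 − 17·19
1 = −17·1801 + 378·81
1 = 378·7285 − 1529·1801
So 1801·(-1529) ≡ 1 (mod 7285), giving 1801⁻¹ ≡ 5756.
x ≡ 1801⁻¹·880 ≡ 5756·880 ≡ 2205 (mod 7285).

2205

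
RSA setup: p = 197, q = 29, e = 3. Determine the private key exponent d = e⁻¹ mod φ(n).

3659

φ(n) = (p−1)(q−1) = 196·28 = 5488.
Need d with 3·d ≡ 1 (mod 5488). Apply the extended Euclidean algorithm:
5488 = 1829·3 + 1
3 = 3·1 + 0
Back-substitute:
1 = 5488 − 1829·3
So 3·(-1829) ≡ 1 (mod 5488), hence d ≡ -1829 ≡ 3659 (mod 5488).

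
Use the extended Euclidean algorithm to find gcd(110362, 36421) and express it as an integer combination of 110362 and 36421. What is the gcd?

7

Repeated division:
110362 = 3×36421 + 1099
36421 = 33×1099 + 154
1099 = 7×154 + 21
154 = 7×21 + 7
21 = 3×7 + 0
gcd(110362, 36421) = 7.
Back-substituting:
7 = 154 − 7·21
7 = −7·1099 + 50·154
7 = 50·36421 − 1657·1099
7 = −1657·110362 + 5021·36421
So 7 = (-1657)·110362 + (5021)·36421.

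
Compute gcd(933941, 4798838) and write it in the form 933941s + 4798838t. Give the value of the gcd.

1

Euclidean algorithm:
4798838 = 5*933941 + 129133
933941 = 7*129133 + 30010
129133 = 4*30010 + 9093
30010 = 3*9093 + 2731
9093 = 3*2731 + 900
2731 = 3*900 + 31
900 = 29*31 + 1
31 = 31*1 + 0
gcd(933941, 4798838) = 1.
Express as a combination:
1 = 900 − 29·31
1 = −29·2731 + 88·900
1 = 88·9093 − 293·2731
1 = −293·30010 + 967·9093
1 = 967·129133 − 4161·30010
1 = −4161·933941 + 30094·129133
1 = 30094·4798838 − 154631·933941
So 1 = (30094)·4798838 + (-154631)·933941.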